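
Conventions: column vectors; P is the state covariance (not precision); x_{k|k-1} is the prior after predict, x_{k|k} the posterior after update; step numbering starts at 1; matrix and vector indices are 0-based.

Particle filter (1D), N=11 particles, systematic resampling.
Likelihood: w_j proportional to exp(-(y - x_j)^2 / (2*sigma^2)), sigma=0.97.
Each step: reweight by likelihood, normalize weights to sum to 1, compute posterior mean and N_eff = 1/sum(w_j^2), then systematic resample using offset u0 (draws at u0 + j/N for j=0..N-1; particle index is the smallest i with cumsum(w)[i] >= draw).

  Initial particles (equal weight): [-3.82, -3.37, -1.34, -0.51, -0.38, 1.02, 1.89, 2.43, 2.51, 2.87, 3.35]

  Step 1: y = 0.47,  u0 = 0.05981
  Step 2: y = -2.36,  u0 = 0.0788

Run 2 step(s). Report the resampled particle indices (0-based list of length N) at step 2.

step 1: w=[0.0000, 0.0001, 0.0594, 0.2035, 0.2309, 0.2887, 0.1161, 0.0440, 0.0371, 0.0159, 0.0041]  mean=0.5018  Neff=5.0331  idx=[3, 3, 3, 4, 4, 5, 5, 5, 6, 6, 8]
step 2: w=[0.2184, 0.2184, 0.2184, 0.1676, 0.1676, 0.0031, 0.0031, 0.0031, 0.0001, 0.0001, 0.0000]  mean=-0.4517  Neff=5.0167  idx=[0, 0, 1, 1, 2, 2, 2, 3, 3, 4, 4]

resampled_idx = [0, 0, 1, 1, 2, 2, 2, 3, 3, 4, 4]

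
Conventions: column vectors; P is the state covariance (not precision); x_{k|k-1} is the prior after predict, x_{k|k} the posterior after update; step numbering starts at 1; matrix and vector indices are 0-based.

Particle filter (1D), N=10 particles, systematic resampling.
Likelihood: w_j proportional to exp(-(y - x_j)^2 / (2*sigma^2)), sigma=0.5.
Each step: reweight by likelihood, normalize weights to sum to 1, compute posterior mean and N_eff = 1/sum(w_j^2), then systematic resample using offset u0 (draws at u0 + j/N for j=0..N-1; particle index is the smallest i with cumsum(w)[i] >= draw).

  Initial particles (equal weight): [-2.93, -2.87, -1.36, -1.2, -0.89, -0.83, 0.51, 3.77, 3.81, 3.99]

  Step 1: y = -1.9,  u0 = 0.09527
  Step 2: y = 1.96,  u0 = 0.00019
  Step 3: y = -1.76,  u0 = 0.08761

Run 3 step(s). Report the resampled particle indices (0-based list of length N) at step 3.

step 1: w=[0.0834, 0.1060, 0.3884, 0.2612, 0.0905, 0.0705, 0.0000, 0.0000, 0.0000, 0.0000]  mean=-1.5293  Neff=3.9928  idx=[1, 2, 2, 2, 2, 3, 3, 3, 4, 5]
step 2: w=[0.0000, 0.0010, 0.0010, 0.0010, 0.0010, 0.0079, 0.0079, 0.0079, 0.3277, 0.6447]  mean=-0.8605  Neff=1.9114  idx=[1, 8, 8, 8, 9, 9, 9, 9, 9, 9]
step 3: w=[0.2964, 0.0898, 0.0898, 0.0898, 0.0724, 0.0724, 0.0724, 0.0724, 0.0724, 0.0724]  mean=-1.0032  Neff=6.9712  idx=[0, 0, 0, 2, 3, 4, 5, 7, 8, 9]

resampled_idx = [0, 0, 0, 2, 3, 4, 5, 7, 8, 9]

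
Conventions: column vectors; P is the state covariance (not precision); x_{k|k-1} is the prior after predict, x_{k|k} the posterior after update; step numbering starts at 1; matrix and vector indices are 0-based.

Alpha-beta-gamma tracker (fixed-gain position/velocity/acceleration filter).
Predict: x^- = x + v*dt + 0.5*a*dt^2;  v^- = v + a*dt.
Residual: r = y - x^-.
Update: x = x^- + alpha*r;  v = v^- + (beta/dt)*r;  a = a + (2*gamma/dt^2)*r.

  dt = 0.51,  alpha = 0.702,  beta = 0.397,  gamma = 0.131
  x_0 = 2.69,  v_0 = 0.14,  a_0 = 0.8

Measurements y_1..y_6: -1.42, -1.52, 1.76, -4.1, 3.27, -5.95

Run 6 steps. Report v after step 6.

v_post = -0.9120

step 1: x_pred=2.8654  r=-4.2854  x^+=-0.1429  v^+=-2.7879  a^+=-3.5167
step 2: x_pred=-2.0221  r=0.5021  x^+=-1.6696  v^+=-4.1906  a^+=-3.0109
step 3: x_pred=-4.1984  r=5.9584  x^+=-0.0156  v^+=-1.0880  a^+=2.9910
step 4: x_pred=-0.1815  r=-3.9185  x^+=-2.9323  v^+=-2.6128  a^+=-0.9562
step 5: x_pred=-4.3892  r=7.6592  x^+=0.9876  v^+=2.8617  a^+=6.7590
step 6: x_pred=3.3260  r=-9.2760  x^+=-3.1857  v^+=-0.9120  a^+=-2.5848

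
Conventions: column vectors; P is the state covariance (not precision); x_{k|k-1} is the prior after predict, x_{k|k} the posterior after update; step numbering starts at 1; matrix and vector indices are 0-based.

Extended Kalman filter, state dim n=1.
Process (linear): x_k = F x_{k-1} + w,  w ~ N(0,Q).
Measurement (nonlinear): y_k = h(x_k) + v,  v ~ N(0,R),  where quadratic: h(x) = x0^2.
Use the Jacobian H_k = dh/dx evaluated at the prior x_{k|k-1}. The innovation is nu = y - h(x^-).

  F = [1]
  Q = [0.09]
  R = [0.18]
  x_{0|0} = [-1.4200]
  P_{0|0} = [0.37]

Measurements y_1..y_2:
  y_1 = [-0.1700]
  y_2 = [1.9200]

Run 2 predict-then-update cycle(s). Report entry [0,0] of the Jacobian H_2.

H_jac[0,0] = -1.3715

step 1: x^-=[-1.4200]  P^-=[0.4600]  H_jac=[-2.8400]  S=[3.8902]  K=[-0.3358]  nu=[-2.1864]  x^+=[-0.6858]  P^+=[0.0213]
step 2: x^-=[-0.6858]  P^-=[0.1113]  H_jac=[-1.3715]  S=[0.3893]  K=[-0.3920]  nu=[1.4497]  x^+=[-1.2541]  P^+=[0.0514]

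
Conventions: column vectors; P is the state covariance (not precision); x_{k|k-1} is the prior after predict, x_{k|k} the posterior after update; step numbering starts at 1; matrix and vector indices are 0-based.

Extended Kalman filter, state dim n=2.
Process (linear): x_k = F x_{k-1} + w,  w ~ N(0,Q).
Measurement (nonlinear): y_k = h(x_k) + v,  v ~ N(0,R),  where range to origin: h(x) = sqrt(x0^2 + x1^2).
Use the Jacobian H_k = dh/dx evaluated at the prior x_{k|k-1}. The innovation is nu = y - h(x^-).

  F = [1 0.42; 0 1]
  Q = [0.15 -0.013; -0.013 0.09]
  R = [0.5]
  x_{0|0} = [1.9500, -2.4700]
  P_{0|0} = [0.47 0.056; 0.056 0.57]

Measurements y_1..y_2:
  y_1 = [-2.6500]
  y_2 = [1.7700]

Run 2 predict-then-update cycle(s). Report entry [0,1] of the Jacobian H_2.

H_jac[0,1] = 0.2890

step 1: x^-=[0.9126, -2.4700]  P^-=[0.7676 0.2824; 0.2824 0.6600]  H_jac=[0.3466 -0.9380]  S=[0.9893]  K=[0.0011; -0.5269]  nu=[-5.2832]  x^+=[0.9066, 0.3135]  P^+=[0.7676 0.2830; 0.2830 0.3854]
step 2: x^-=[1.0382, 0.3135]  P^-=[1.2233 0.4319; 0.4319 0.4754]  H_jac=[0.9573 0.2890]  S=[1.8998]  K=[0.6821; 0.2899]  nu=[0.6855]  x^+=[1.5058, 0.5122]  P^+=[0.3393 0.0561; 0.0561 0.3157]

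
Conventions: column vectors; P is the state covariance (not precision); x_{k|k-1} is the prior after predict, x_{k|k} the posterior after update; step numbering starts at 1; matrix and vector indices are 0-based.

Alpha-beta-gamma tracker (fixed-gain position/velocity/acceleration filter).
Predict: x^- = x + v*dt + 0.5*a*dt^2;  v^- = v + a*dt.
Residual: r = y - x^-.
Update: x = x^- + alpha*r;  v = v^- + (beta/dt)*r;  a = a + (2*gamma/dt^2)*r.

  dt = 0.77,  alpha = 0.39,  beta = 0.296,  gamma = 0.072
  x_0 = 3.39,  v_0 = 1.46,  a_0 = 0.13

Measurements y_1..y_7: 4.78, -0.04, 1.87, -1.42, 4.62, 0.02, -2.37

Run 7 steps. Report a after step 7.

step 1: x_pred=4.5527  r=0.2273  x^+=4.6414  v^+=1.6475  a^+=0.1852
step 2: x_pred=5.9648  r=-6.0048  x^+=3.6229  v^+=-0.5183  a^+=-1.2732
step 3: x_pred=2.8464  r=-0.9764  x^+=2.4656  v^+=-1.8740  a^+=-1.5104
step 4: x_pred=0.5749  r=-1.9949  x^+=-0.2031  v^+=-3.8039  a^+=-1.9949
step 5: x_pred=-3.7235  r=8.3435  x^+=-0.4695  v^+=-2.1325  a^+=0.0315
step 6: x_pred=-2.1022  r=2.1222  x^+=-1.2746  v^+=-1.2924  a^+=0.5470
step 7: x_pred=-2.1076  r=-0.2624  x^+=-2.2099  v^+=-0.9721  a^+=0.4832

a_post = 0.4832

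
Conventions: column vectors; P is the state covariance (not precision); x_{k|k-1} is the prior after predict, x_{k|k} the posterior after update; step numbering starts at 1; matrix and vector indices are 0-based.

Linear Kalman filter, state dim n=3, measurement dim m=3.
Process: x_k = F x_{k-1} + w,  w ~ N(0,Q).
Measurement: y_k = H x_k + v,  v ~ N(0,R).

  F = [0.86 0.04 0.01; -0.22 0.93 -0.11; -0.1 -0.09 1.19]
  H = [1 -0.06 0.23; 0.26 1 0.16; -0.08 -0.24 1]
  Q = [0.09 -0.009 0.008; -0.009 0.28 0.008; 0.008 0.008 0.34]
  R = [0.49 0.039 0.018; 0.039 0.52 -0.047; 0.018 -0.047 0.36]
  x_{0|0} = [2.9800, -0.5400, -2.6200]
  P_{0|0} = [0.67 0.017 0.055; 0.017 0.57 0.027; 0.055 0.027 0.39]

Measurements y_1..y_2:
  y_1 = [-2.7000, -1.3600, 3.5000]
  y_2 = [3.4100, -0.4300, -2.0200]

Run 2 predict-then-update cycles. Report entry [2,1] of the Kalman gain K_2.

K[2,1] = 0.1307

step 1: x^-=[2.5150, -0.8696, -3.3672]  P^-=[0.5886 -0.1067 0.0091; -0.1067 0.8003 -0.0609; 0.0091 -0.0609 0.8850]  S=[1.1470 0.0601 0.2270; 0.0601 1.3085 -0.1508; 0.2270 -0.1508 1.3186]  K=[0.5409 -0.0002 -0.1025; -0.1594 0.5797 -0.0916; 0.0446 0.1410 0.6902]  nu=[-4.4927, -0.6055, 6.8597]  x^+=[-0.6185, -1.1332, 1.0816]  P^+=[0.2644 -0.0404 -0.0157; -0.0404 0.3088 0.0078; -0.0157 0.0078 0.2433]
step 2: x^-=[-0.5664, -1.0368, 1.4510]  P^-=[0.2830 -0.0782 -0.0254; -0.0782 0.5770 -0.0283; -0.0254 -0.0283 0.6910]  S=[0.8101 0.0146 0.1593; 0.0146 1.0820 -0.1032; 0.1593 -0.1032 1.1006]  K=[0.3643 -0.0207 -0.0812; -0.1410 0.5048 -0.0781; 0.0382 0.1307 0.6425]  nu=[3.5804, 0.5219, -3.7651]  x^+=[1.0330, -0.9842, -0.7631]  P^+=[0.1778 -0.0364 -0.0162; -0.0364 0.2689 0.0073; -0.0162 0.0073 0.2263]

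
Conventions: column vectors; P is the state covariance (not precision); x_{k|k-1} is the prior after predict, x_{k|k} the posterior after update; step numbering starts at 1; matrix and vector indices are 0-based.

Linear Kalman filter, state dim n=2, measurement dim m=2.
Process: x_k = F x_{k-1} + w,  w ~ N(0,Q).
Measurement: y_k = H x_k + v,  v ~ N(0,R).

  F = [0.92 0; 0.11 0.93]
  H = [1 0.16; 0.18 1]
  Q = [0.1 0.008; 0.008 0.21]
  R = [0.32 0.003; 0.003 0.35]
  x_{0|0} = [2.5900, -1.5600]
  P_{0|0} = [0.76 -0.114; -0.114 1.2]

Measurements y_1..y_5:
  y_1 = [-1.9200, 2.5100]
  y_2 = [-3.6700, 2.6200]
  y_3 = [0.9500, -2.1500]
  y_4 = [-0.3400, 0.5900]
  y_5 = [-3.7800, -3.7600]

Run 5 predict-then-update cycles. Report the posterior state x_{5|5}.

x_post = [-1.8411, -1.7763]

step 1: x^-=[2.3828, -1.1659]  P^-=[0.7433 -0.0126; -0.0126 1.2338]  S=[1.0908 0.3212; 0.3212 1.6033]  K=[0.6985 -0.0644; -0.0603 0.7802]  nu=[-4.1163, 3.2470]  x^+=[-0.7013, 1.6157]  P^+=[0.2333 -0.0624; -0.0624 0.2841]
step 2: x^-=[-0.6452, 1.4255]  P^-=[0.2975 -0.0218; -0.0218 0.4458]  S=[0.6219 0.1054; 0.1054 0.7976]  K=[0.4767 -0.0232; -0.0146 0.5559]  nu=[-3.2528, 1.3107]  x^+=[-2.2261, 2.2017]  P^+=[0.1581 -0.0351; -0.0351 0.2009]
step 3: x^-=[-2.0480, 1.8027]  P^-=[0.2338 -0.0061; -0.0061 0.3784]  S=[0.5615 0.0994; 0.0994 0.7338]  K=[0.4159 -0.0073; 0.0061 0.5134]  nu=[2.7096, -3.5841]  x^+=[-0.8951, -0.0206]  P^+=[0.1372 -0.0260; -0.0260 0.1844]
step 4: x^-=[-0.8235, -0.1177]  P^-=[0.2161 -0.0004; -0.0004 0.3658]  S=[0.5454 0.1001; 0.1001 0.7227]  K=[0.3965 -0.0016; 0.0142 0.5041]  nu=[0.5023, 0.8559]  x^+=[-0.6256, 0.3209]  P^+=[0.1305 -0.0229; -0.0229 0.1806]
step 5: x^-=[-0.5756, 0.2297]  P^-=[0.2105 0.0017; 0.0017 0.3631]  S=[0.5403 0.1007; 0.1007 0.7205]  K=[0.3900 0.0004; 0.0170 0.5020]  nu=[-3.2411, -3.8860]  x^+=[-1.8411, -1.7763]  P^+=[0.1283 -0.0218; -0.0218 0.1797]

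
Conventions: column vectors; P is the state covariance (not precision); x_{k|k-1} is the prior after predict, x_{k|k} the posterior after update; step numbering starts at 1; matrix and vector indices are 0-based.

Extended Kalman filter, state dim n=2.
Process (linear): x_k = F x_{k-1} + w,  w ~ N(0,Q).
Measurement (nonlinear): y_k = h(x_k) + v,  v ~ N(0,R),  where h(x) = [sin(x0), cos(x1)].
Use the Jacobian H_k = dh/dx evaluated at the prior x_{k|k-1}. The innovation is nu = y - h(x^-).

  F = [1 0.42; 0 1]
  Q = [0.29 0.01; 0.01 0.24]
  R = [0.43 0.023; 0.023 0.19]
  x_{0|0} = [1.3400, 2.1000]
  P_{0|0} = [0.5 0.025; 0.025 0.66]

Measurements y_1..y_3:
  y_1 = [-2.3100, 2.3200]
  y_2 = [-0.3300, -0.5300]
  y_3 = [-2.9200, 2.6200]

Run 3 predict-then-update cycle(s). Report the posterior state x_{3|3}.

step 1: x^-=[2.2220, 2.1000]  P^-=[0.9274 0.3122; 0.3122 0.9000]  H_jac=[-0.6061 0.0000; 0.0000 -0.8632]  S=[0.7707 0.1864; 0.1864 0.8606]  K=[-0.6898 -0.1638; -0.0288 -0.8965]  nu=[-3.1054, 2.8248]  x^+=[3.9013, -0.3431]  P^+=[0.4955 0.0544; 0.0544 0.1981]
step 2: x^-=[3.7572, -0.3431]  P^-=[0.8662 0.1476; 0.1476 0.4381]  H_jac=[-0.8164 0.0000; 0.0000 0.3364]  S=[1.0074 -0.0175; -0.0175 0.2396]  K=[-0.6993 0.1561; -0.1091 0.6071]  nu=[0.2475, -1.4717]  x^+=[3.3545, -1.2636]  P^+=[0.3639 0.0403; 0.0403 0.3355]
step 3: x^-=[2.8237, -1.2636]  P^-=[0.7470 0.1912; 0.1912 0.5755]  H_jac=[-0.9499 0.0000; 0.0000 0.9532]  S=[1.1040 -0.1502; -0.1502 0.7129]  K=[-0.6259 0.1239; -0.0617 0.7565]  nu=[-3.2325, 2.3176]  x^+=[5.1340, 0.6890]  P^+=[0.2803 0.0096; 0.0096 0.1493]

x_post = [5.1340, 0.6890]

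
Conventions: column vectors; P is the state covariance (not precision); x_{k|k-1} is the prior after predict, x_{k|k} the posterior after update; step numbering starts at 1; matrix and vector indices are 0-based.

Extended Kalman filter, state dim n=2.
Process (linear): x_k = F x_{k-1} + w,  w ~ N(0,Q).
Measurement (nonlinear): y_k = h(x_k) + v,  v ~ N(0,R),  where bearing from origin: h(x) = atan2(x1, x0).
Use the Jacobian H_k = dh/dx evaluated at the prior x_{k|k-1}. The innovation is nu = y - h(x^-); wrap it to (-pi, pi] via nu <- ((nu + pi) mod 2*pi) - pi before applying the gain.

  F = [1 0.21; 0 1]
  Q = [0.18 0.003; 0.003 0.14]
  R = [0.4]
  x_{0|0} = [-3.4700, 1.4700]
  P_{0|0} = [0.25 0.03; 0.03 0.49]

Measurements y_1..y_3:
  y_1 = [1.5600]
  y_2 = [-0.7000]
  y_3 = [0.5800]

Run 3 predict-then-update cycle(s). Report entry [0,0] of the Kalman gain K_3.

K[0,0] = -0.2367

step 1: x^-=[-3.1613, 1.4700]  P^-=[0.4642 0.1359; 0.1359 0.6300]  H_jac=[-0.1209 -0.2601]  S=[0.4580]  K=[-0.1998; -0.3937]  nu=[-1.1463]  x^+=[-2.9323, 1.9213]  P^+=[0.4459 0.0999; 0.0999 0.5590]
step 2: x^-=[-2.5288, 1.9213]  P^-=[0.6925 0.2203; 0.2203 0.6990]  H_jac=[-0.1905 -0.2507]  S=[0.4901]  K=[-0.3818; -0.4432]  nu=[3.0913]  x^+=[-3.7092, 0.5512]  P^+=[0.6211 0.1373; 0.1373 0.6028]
step 3: x^-=[-3.5935, 0.5512]  P^-=[0.8853 0.2669; 0.2669 0.7428]  H_jac=[-0.0417 -0.2719]  S=[0.4625]  K=[-0.2367; -0.4607]  nu=[-2.4094]  x^+=[-3.0231, 1.6612]  P^+=[0.8594 0.2165; 0.2165 0.6446]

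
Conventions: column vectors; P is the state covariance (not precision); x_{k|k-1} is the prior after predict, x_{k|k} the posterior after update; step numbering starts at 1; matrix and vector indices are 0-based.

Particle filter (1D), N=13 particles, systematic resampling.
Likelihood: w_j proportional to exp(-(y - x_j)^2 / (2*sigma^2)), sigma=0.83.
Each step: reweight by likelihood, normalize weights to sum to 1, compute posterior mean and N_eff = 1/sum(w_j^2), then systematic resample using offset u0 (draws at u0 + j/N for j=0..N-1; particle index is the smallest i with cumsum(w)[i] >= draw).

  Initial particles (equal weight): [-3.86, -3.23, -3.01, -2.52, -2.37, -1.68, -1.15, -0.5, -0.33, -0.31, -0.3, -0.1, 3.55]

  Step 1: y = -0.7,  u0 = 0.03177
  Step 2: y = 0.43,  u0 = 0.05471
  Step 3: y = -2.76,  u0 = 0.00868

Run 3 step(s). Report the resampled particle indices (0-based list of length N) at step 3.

resampled_idx = [0, 0, 0, 0, 0, 0, 0, 1, 2, 3, 5, 7, 9]

step 1: w=[0.0001, 0.0016, 0.0034, 0.0149, 0.0218, 0.0824, 0.1428, 0.1606, 0.1497, 0.1481, 0.1472, 0.1273, 0.0000]  mean=-0.6404  Neff=7.3582  idx=[4, 5, 6, 6, 7, 7, 8, 8, 9, 9, 10, 11, 11]
step 2: w=[0.0005, 0.0062, 0.0255, 0.0255, 0.0833, 0.0833, 0.1026, 0.1026, 0.1049, 0.1049, 0.1060, 0.1273, 0.1273]  mean=-0.3436  Neff=9.8091  idx=[3, 4, 5, 6, 7, 8, 8, 9, 10, 11, 11, 12, 12]
step 3: w=[0.5023, 0.0809, 0.0809, 0.0454, 0.0454, 0.0423, 0.0423, 0.0423, 0.0408, 0.0194, 0.0194, 0.0194, 0.0194]  mean=-0.7478  Neff=3.5968  idx=[0, 0, 0, 0, 0, 0, 0, 1, 2, 3, 5, 7, 9]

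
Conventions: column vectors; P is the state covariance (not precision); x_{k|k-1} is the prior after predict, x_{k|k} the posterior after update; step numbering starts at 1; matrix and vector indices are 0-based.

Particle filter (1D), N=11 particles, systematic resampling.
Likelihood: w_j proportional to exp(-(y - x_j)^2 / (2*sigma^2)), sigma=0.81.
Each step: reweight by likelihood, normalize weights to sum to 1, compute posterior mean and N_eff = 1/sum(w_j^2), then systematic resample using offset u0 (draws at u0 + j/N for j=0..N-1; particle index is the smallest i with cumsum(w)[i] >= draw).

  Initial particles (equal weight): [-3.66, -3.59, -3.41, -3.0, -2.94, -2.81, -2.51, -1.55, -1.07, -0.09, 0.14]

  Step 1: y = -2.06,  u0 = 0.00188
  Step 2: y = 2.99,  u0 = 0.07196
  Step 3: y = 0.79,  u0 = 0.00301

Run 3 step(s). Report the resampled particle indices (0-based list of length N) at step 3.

resampled_idx = [0, 1, 2, 3, 4, 5, 6, 7, 8, 9, 10]

step 1: w=[0.0316, 0.0373, 0.0554, 0.1133, 0.1231, 0.1447, 0.1903, 0.1821, 0.1052, 0.0115, 0.0056]  mean=-2.4192  Neff=7.4082  idx=[0, 2, 3, 4, 5, 5, 6, 6, 7, 7, 8]
step 2: w=[0.0000, 0.0000, 0.0000, 0.0000, 0.0000, 0.0000, 0.0000, 0.0000, 0.0396, 0.0396, 0.9207]  mean=-1.1081  Neff=1.1753  idx=[9, 10, 10, 10, 10, 10, 10, 10, 10, 10, 10]
step 3: w=[0.0211, 0.0979, 0.0979, 0.0979, 0.0979, 0.0979, 0.0979, 0.0979, 0.0979, 0.0979, 0.0979]  mean=-1.0801  Neff=10.3869  idx=[0, 1, 2, 3, 4, 5, 6, 7, 8, 9, 10]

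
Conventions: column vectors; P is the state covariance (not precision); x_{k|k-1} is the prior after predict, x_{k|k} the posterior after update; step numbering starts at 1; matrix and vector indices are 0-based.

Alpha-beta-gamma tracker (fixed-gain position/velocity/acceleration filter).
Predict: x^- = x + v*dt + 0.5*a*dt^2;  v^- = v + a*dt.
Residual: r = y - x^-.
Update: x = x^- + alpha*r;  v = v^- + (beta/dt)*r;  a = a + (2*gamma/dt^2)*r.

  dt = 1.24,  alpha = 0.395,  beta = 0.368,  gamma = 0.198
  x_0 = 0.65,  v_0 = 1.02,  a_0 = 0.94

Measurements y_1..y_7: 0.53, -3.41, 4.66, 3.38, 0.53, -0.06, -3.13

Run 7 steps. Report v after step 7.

v_post = -1.7558

step 1: x_pred=2.6375  r=-2.1075  x^+=1.8050  v^+=1.5602  a^+=0.3972
step 2: x_pred=4.0450  r=-7.4550  x^+=1.1003  v^+=-0.1597  a^+=-1.5228
step 3: x_pred=-0.2685  r=4.9285  x^+=1.6783  v^+=-0.5853  a^+=-0.2535
step 4: x_pred=0.7576  r=2.6224  x^+=1.7935  v^+=-0.1213  a^+=0.4219
step 5: x_pred=1.9674  r=-1.4374  x^+=1.3996  v^+=-0.0247  a^+=0.0517
step 6: x_pred=1.4087  r=-1.4687  x^+=0.8286  v^+=-0.3965  a^+=-0.3265
step 7: x_pred=0.0859  r=-3.2159  x^+=-1.1844  v^+=-1.7558  a^+=-1.1548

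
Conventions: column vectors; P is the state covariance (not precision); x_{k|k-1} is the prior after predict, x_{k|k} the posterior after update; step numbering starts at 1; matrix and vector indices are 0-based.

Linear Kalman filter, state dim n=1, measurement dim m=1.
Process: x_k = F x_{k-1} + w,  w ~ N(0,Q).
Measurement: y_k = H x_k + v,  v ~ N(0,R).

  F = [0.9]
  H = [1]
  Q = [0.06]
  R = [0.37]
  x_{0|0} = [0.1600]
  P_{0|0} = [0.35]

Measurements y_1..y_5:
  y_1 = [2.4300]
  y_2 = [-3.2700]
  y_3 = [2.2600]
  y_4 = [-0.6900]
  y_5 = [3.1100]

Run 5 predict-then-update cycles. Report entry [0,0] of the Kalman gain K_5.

step 1: x^-=[0.1440]  P^-=[0.3435]  S=[0.7135]  K=[0.4814]  nu=[2.2860]  x^+=[1.2445]  P^+=[0.1781]
step 2: x^-=[1.1201]  P^-=[0.2043]  S=[0.5743]  K=[0.3557]  nu=[-4.3901]  x^+=[-0.4416]  P^+=[0.1316]
step 3: x^-=[-0.3974]  P^-=[0.1666]  S=[0.5366]  K=[0.3105]  nu=[2.6574]  x^+=[0.4277]  P^+=[0.1149]
step 4: x^-=[0.3849]  P^-=[0.1531]  S=[0.5231]  K=[0.2926]  nu=[-1.0749]  x^+=[0.0704]  P^+=[0.1083]
step 5: x^-=[0.0633]  P^-=[0.1477]  S=[0.5177]  K=[0.2853]  nu=[3.0467]  x^+=[0.9325]  P^+=[0.1056]

K[0,0] = 0.2853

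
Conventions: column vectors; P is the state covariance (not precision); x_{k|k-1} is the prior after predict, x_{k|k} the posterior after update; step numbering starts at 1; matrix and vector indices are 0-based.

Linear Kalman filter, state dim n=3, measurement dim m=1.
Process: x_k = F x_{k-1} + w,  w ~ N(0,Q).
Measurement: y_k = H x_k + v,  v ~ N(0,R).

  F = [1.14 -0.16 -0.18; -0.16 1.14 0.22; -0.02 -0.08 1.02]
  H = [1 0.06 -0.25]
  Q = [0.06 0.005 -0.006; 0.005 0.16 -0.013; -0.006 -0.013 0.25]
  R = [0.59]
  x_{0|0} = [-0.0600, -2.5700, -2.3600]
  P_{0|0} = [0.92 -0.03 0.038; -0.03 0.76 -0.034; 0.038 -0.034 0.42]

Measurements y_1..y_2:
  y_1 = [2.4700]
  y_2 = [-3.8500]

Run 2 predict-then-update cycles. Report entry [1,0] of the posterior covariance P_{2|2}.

P_post[1,0] = -0.2959

step 1: x^-=[0.7676, -3.4394, -2.2004]  P^-=[1.2821 -0.3390 -0.0423; -0.3390 1.1828 -0.0301; -0.0423 -0.0301 0.6961]  S=[1.9012]  K=[0.6692; -0.1370; -0.1148]  nu=[1.3587]  x^+=[1.6768, -3.6256, -2.3563]  P^+=[0.4306 -0.1647 0.1037; -0.1647 1.1471 -0.0600; 0.1037 -0.0600 0.6711]
step 2: x^-=[2.9158, -4.9198, -2.1469]  P^-=[0.6848 -0.4842 0.0200; -0.4842 1.7169 -0.0501; 0.0200 -0.0501 0.9607]  S=[1.2745]  K=[0.5106; -0.2892; -0.1751]  nu=[-7.0074]  x^+=[-0.6624, -2.8930, -0.9197]  P^+=[0.3525 -0.2959 0.1340; -0.2959 1.6103 -0.1147; 0.1340 -0.1147 0.9216]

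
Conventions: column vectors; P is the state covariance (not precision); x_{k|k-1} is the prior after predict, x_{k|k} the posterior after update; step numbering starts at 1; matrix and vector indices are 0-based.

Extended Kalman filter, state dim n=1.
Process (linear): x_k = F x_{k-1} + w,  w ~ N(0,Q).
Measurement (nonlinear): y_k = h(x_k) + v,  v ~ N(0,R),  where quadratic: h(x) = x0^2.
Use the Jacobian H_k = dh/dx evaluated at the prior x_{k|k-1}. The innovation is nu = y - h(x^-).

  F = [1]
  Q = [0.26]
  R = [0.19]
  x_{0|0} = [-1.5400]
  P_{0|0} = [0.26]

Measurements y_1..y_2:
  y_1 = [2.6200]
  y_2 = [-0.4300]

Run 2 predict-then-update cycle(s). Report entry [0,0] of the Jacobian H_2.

H_jac[0,0] = -3.2353

step 1: x^-=[-1.5400]  P^-=[0.5200]  H_jac=[-3.0800]  S=[5.1229]  K=[-0.3126]  nu=[0.2484]  x^+=[-1.6177]  P^+=[0.0193]
step 2: x^-=[-1.6177]  P^-=[0.2793]  H_jac=[-3.2353]  S=[3.1134]  K=[-0.2902]  nu=[-3.0468]  x^+=[-0.7334]  P^+=[0.0170]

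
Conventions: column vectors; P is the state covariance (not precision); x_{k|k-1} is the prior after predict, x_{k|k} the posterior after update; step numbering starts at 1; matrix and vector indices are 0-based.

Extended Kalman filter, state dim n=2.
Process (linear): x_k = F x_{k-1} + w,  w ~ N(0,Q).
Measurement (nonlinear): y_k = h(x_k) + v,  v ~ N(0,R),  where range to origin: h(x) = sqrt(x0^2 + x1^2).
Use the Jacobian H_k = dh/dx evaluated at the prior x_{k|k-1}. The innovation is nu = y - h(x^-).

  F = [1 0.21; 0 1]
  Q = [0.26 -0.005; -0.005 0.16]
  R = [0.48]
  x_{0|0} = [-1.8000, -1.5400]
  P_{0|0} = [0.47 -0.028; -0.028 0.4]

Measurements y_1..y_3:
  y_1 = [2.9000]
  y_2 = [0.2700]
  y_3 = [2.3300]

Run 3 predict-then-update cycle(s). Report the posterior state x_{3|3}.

x_post = [-1.7316, -1.0746]

step 1: x^-=[-2.1234, -1.5400]  P^-=[0.7359 0.0510; 0.0510 0.5600]  H_jac=[-0.8095 -0.5871]  S=[1.2037]  K=[-0.5198; -0.3074]  nu=[0.2769]  x^+=[-2.2673, -1.6251]  P^+=[0.4107 -0.1413; -0.1413 0.4462]
step 2: x^-=[-2.6086, -1.6251]  P^-=[0.6310 -0.0526; -0.0526 0.6062]  H_jac=[-0.8488 -0.5288]  S=[1.0568]  K=[-0.4804; -0.2610]  nu=[-2.8034]  x^+=[-1.2617, -0.8933]  P^+=[0.3871 -0.1852; -0.1852 0.5342]
step 3: x^-=[-1.4493, -0.8933]  P^-=[0.5929 -0.0780; -0.0780 0.6942]  H_jac=[-0.8513 -0.5247]  S=[1.0311]  K=[-0.4498; -0.2889]  nu=[0.6275]  x^+=[-1.7316, -1.0746]  P^+=[0.3843 -0.2120; -0.2120 0.6082]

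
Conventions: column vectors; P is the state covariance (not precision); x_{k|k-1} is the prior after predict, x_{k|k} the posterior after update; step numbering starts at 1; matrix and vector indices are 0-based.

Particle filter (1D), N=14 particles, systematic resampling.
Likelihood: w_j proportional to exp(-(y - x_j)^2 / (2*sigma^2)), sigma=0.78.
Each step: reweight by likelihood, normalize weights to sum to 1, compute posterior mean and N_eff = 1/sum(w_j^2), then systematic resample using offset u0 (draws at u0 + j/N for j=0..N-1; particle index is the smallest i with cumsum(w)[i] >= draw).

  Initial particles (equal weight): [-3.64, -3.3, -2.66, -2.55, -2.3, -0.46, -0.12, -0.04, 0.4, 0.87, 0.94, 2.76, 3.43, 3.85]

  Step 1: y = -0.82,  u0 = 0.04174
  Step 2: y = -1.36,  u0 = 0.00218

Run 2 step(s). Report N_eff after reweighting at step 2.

N_eff = 11.2381

step 1: w=[0.0005, 0.0022, 0.0209, 0.0288, 0.0558, 0.3034, 0.2256, 0.2047, 0.0993, 0.0323, 0.0265, 0.0000, 0.0000, 0.0000]  mean=-0.3484  Neff=4.9783  idx=[3, 5, 5, 5, 5, 5, 6, 6, 6, 7, 7, 7, 8, 9]
step 2: w=[0.0688, 0.1132, 0.1132, 0.1132, 0.1132, 0.1132, 0.0622, 0.0622, 0.0622, 0.0526, 0.0526, 0.0526, 0.0173, 0.0037]  mean=-0.4542  Neff=11.2381  idx=[0, 1, 1, 2, 2, 3, 4, 4, 5, 6, 7, 8, 9, 11]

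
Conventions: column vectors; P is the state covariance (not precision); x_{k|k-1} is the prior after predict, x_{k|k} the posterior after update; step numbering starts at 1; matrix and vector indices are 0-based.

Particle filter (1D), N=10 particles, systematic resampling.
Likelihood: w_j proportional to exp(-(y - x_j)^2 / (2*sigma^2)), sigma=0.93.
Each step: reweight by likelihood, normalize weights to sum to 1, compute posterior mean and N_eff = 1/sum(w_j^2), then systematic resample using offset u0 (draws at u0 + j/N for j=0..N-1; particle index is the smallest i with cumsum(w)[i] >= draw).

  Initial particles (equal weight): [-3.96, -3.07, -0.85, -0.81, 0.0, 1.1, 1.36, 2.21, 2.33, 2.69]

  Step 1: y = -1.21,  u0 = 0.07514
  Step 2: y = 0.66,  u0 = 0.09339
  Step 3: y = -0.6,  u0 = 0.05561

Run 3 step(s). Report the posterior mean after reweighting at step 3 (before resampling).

post_mean = -0.4811

step 1: w=[0.0051, 0.0544, 0.3732, 0.3667, 0.1725, 0.0184, 0.0088, 0.0005, 0.0003, 0.0001]  mean=-0.7674  Neff=3.2582  idx=[2, 2, 2, 2, 3, 3, 3, 3, 4, 5]
step 2: w=[0.0688, 0.0688, 0.0688, 0.0688, 0.0737, 0.0737, 0.0737, 0.0737, 0.1999, 0.2299]  mean=-0.2200  Neff=7.4903  idx=[1, 2, 4, 5, 6, 8, 8, 9, 9, 9]
step 3: w=[0.1370, 0.1370, 0.1384, 0.1384, 0.1384, 0.1153, 0.1153, 0.0267, 0.0267, 0.0267]  mean=-0.4811  Neff=8.0811  idx=[0, 1, 1, 2, 3, 4, 4, 5, 6, 8]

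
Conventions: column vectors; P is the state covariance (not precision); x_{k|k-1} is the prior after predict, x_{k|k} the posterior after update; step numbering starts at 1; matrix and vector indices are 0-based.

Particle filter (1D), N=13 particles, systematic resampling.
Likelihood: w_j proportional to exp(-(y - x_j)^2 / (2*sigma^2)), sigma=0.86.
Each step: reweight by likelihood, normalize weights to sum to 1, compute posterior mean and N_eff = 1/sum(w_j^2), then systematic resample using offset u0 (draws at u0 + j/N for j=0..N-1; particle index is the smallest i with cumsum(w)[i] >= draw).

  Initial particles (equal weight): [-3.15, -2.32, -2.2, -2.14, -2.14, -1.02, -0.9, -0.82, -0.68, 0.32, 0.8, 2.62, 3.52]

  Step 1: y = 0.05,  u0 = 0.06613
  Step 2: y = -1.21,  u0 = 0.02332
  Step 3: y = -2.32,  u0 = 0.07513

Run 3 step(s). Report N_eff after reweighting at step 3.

step 1: w=[0.0002, 0.0055, 0.0080, 0.0096, 0.0096, 0.1129, 0.1331, 0.1468, 0.1708, 0.2331, 0.1674, 0.0028, 0.0001]  mean=-0.3274  Neff=6.1021  idx=[5, 5, 6, 7, 7, 8, 8, 9, 9, 9, 10, 10, 10]
step 2: w=[0.1363, 0.1363, 0.1309, 0.1260, 0.1260, 0.1155, 0.1155, 0.0287, 0.0287, 0.0287, 0.0091, 0.0091, 0.0091]  mean=-0.7103  Neff=8.6603  idx=[0, 0, 1, 1, 2, 3, 3, 4, 4, 5, 6, 6, 9]
step 3: w=[0.1099, 0.1099, 0.1099, 0.1099, 0.0882, 0.0753, 0.0753, 0.0753, 0.0753, 0.0559, 0.0559, 0.0559, 0.0031]  mean=-0.8880  Neff=11.3388  idx=[0, 1, 2, 2, 3, 4, 5, 6, 7, 8, 9, 10, 12]

N_eff = 11.3388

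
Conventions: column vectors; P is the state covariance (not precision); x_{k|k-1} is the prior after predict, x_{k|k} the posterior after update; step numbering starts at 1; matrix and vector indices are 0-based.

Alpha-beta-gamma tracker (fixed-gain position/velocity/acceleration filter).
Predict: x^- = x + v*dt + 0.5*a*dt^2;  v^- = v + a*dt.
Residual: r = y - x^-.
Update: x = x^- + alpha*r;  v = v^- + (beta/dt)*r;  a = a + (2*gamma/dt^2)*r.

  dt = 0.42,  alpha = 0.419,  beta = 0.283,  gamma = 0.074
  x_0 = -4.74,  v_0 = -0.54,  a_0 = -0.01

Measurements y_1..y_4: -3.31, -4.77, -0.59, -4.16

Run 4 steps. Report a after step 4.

a_post = 0.7887

step 1: x_pred=-4.9677  r=1.6577  x^+=-4.2731  v^+=0.5728  a^+=1.3808
step 2: x_pred=-3.9108  r=-0.8592  x^+=-4.2708  v^+=0.5737  a^+=0.6599
step 3: x_pred=-3.9716  r=3.3816  x^+=-2.5547  v^+=3.1295  a^+=3.4971
step 4: x_pred=-0.9319  r=-3.2281  x^+=-2.2845  v^+=2.4231  a^+=0.7887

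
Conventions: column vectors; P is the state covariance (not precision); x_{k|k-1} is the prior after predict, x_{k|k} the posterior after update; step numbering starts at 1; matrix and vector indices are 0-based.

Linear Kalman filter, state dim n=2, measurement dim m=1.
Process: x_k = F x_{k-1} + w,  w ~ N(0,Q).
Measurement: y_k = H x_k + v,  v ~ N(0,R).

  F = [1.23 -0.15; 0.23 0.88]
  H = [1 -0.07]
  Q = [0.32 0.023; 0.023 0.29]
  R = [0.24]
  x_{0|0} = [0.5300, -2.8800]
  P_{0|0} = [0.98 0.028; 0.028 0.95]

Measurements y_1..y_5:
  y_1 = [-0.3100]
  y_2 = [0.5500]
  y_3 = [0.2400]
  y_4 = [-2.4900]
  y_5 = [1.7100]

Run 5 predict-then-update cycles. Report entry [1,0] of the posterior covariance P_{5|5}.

P_post[1,0] = 0.0528

step 1: x^-=[1.0839, -2.4125]  P^-=[1.8137 0.2042; 0.2042 1.0889]  S=[2.0304]  K=[0.8862; 0.0630]  nu=[-1.5628]  x^+=[-0.3010, -2.5110]  P^+=[0.2190 0.0908; 0.0908 1.0808]
step 2: x^-=[0.0064, -2.2789]  P^-=[0.6422 0.0374; 0.0374 1.1753]  S=[0.8827]  K=[0.7246; -0.0508]  nu=[0.3841]  x^+=[0.2847, -2.2984]  P^+=[0.1788 0.0699; 0.0699 1.1730]
step 3: x^-=[0.6949, -1.9571]  P^-=[0.5911 -0.0080; -0.0080 1.2362]  S=[0.8383]  K=[0.7058; -0.1128]  nu=[-0.5919]  x^+=[0.2771, -1.8904]  P^+=[0.1735 0.0587; 0.0587 1.2255]
step 4: x^-=[0.6244, -1.5998]  P^-=[0.5884 -0.0281; -0.0281 1.2720]  S=[0.8386]  K=[0.7040; -0.1397]  nu=[-3.2264]  x^+=[-1.6470, -1.1489]  P^+=[0.1728 0.0544; 0.0544 1.2556]
step 5: x^-=[-1.8535, -1.3899]  P^-=[0.5896 -0.0369; -0.0369 1.2935]  S=[0.8411]  K=[0.7040; -0.1515]  nu=[3.4662]  x^+=[0.5869, -1.9151]  P^+=[0.1727 0.0528; 0.0528 1.2742]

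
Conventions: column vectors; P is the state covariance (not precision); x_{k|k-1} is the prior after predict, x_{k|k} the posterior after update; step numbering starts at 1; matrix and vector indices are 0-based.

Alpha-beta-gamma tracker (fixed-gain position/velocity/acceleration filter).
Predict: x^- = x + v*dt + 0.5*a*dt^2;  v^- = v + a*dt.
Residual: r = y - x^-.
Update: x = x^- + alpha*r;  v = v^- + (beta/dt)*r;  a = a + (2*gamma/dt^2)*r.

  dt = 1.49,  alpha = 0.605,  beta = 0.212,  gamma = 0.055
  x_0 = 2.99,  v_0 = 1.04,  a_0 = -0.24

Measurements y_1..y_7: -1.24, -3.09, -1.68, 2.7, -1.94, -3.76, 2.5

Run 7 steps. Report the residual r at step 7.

resid = 8.5926

step 1: x_pred=4.2732  r=-5.5132  x^+=0.9377  v^+=-0.1020  a^+=-0.5132
step 2: x_pred=0.2161  r=-3.3061  x^+=-1.7841  v^+=-1.3370  a^+=-0.6770
step 3: x_pred=-4.5278  r=2.8478  x^+=-2.8049  v^+=-1.9405  a^+=-0.5359
step 4: x_pred=-6.2911  r=8.9911  x^+=-0.8515  v^+=-1.4597  a^+=-0.0904
step 5: x_pred=-3.1268  r=1.1868  x^+=-2.4088  v^+=-1.4255  a^+=-0.0316
step 6: x_pred=-4.5679  r=0.8079  x^+=-4.0791  v^+=-1.3576  a^+=0.0084
step 7: x_pred=-6.0926  r=8.5926  x^+=-0.8941  v^+=-0.1225  a^+=0.4342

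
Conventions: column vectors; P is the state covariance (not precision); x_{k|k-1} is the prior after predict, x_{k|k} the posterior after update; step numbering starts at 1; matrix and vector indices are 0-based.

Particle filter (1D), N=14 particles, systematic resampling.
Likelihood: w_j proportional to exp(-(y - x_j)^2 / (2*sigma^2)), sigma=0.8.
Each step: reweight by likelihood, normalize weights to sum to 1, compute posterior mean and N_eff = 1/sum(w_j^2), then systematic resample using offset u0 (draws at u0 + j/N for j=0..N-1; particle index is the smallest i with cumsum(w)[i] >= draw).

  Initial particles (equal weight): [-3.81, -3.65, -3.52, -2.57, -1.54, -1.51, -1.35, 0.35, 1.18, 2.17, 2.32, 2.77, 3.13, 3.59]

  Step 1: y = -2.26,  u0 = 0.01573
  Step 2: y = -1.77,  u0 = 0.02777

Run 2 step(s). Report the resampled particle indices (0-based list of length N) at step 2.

step 1: w=[0.0446, 0.0644, 0.0843, 0.2704, 0.1944, 0.1878, 0.1526, 0.0014, 0.0000, 0.0000, 0.0000, 0.0000, 0.0000, 0.0000]  mean=-2.1852  Neff=5.4732  idx=[0, 1, 2, 3, 3, 3, 3, 4, 4, 5, 5, 5, 6, 6]
step 2: w=[0.0042, 0.0069, 0.0100, 0.0665, 0.0665, 0.0665, 0.0665, 0.1051, 0.1051, 0.1039, 0.1039, 0.1039, 0.0955, 0.0955]  mean=-1.8122  Neff=11.0411  idx=[3, 4, 5, 6, 7, 7, 8, 9, 9, 10, 11, 12, 12, 13]

resampled_idx = [3, 4, 5, 6, 7, 7, 8, 9, 9, 10, 11, 12, 12, 13]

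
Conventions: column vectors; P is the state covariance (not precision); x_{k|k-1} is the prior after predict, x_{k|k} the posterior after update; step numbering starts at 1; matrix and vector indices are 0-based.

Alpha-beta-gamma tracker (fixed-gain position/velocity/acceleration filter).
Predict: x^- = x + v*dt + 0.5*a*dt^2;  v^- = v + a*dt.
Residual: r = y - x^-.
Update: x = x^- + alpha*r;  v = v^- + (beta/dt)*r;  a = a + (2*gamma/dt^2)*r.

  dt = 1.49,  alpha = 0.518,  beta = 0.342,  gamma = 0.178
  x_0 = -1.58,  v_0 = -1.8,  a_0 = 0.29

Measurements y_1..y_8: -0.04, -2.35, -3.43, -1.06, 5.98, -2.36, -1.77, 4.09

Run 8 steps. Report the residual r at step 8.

resid = 7.3936

step 1: x_pred=-3.9401  r=3.9001  x^+=-1.9198  v^+=-0.4727  a^+=0.9154
step 2: x_pred=-1.6081  r=-0.7419  x^+=-1.9924  v^+=0.7209  a^+=0.7964
step 3: x_pred=-0.0341  r=-3.3959  x^+=-1.7932  v^+=1.1281  a^+=0.2519
step 4: x_pred=0.1673  r=-1.2273  x^+=-0.4684  v^+=1.2217  a^+=0.0551
step 5: x_pred=1.4131  r=4.5669  x^+=3.7787  v^+=2.3520  a^+=0.7874
step 6: x_pred=8.1573  r=-10.5173  x^+=2.7094  v^+=1.1112  a^+=-0.8991
step 7: x_pred=3.3670  r=-5.1370  x^+=0.7060  v^+=-1.4075  a^+=-1.7228
step 8: x_pred=-3.3036  r=7.3936  x^+=0.5263  v^+=-2.2775  a^+=-0.5372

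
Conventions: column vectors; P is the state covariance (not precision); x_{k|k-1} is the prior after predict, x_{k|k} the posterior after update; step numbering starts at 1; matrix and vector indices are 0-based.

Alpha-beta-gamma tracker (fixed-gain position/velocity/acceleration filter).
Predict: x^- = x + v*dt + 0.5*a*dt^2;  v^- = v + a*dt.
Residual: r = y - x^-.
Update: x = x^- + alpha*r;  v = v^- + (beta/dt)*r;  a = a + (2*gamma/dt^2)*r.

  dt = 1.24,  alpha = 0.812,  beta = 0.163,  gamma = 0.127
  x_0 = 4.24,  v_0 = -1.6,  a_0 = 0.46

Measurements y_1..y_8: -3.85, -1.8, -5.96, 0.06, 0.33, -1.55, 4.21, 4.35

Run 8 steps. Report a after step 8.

step 1: x_pred=2.6096  r=-6.4596  x^+=-2.6356  v^+=-1.8787  a^+=-0.6071
step 2: x_pred=-5.4319  r=3.6319  x^+=-2.4828  v^+=-2.1541  a^+=-0.0071
step 3: x_pred=-5.1594  r=-0.8006  x^+=-5.8095  v^+=-2.2682  a^+=-0.1394
step 4: x_pred=-8.7292  r=8.7892  x^+=-1.5924  v^+=-1.2856  a^+=1.3125
step 5: x_pred=-2.1775  r=2.5075  x^+=-0.1414  v^+=0.6715  a^+=1.7267
step 6: x_pred=2.0188  r=-3.5688  x^+=-0.8791  v^+=2.3435  a^+=1.1372
step 7: x_pred=2.9012  r=1.3088  x^+=3.9639  v^+=3.9257  a^+=1.3534
step 8: x_pred=9.8723  r=-5.5223  x^+=5.3882  v^+=4.8780  a^+=0.4412

a_post = 0.4412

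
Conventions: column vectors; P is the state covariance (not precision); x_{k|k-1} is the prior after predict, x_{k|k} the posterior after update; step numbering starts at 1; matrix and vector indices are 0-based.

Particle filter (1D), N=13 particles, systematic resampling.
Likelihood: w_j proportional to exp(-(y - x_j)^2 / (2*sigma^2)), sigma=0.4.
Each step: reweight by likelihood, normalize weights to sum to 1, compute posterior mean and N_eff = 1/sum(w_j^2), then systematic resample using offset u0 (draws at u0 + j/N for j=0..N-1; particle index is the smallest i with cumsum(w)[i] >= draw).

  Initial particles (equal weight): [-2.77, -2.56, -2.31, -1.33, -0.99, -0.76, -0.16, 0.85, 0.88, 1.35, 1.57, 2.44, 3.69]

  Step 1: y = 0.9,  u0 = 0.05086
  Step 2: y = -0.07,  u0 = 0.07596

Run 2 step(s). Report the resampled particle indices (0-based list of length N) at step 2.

resampled_idx = [0, 1, 1, 2, 3, 3, 4, 5, 5, 6, 7, 8, 11]

step 1: w=[0.0000, 0.0000, 0.0000, 0.0000, 0.0000, 0.0001, 0.0107, 0.3545, 0.3569, 0.1898, 0.0879, 0.0002, 0.0000]  mean=1.0083  Neff=3.3681  idx=[7, 7, 7, 7, 7, 8, 8, 8, 8, 9, 9, 9, 10]
step 2: w=[0.1185, 0.1185, 0.1185, 0.1185, 0.1185, 0.0995, 0.0995, 0.0995, 0.0995, 0.0031, 0.0031, 0.0031, 0.0004]  mean=0.8668  Neff=9.1047  idx=[0, 1, 1, 2, 3, 3, 4, 5, 5, 6, 7, 8, 11]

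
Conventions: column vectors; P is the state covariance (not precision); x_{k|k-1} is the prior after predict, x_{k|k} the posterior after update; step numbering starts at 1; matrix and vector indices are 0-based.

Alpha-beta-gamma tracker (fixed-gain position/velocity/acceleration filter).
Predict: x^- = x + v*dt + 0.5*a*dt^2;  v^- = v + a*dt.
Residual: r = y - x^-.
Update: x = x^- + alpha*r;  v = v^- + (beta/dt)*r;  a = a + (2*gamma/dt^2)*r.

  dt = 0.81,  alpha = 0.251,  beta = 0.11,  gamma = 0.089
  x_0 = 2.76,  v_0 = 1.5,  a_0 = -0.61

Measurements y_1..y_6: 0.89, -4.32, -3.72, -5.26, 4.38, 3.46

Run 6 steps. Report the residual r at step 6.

resid = 19.0411

step 1: x_pred=3.7749  r=-2.8849  x^+=3.0508  v^+=0.6141  a^+=-1.3927
step 2: x_pred=3.0914  r=-7.4114  x^+=1.2311  v^+=-1.5204  a^+=-3.4034
step 3: x_pred=-1.1169  r=-2.6031  x^+=-1.7703  v^+=-4.6307  a^+=-4.1096
step 4: x_pred=-6.8693  r=1.6093  x^+=-6.4653  v^+=-7.7409  a^+=-3.6730
step 5: x_pred=-13.9404  r=18.3204  x^+=-9.3420  v^+=-8.2281  a^+=1.2973
step 6: x_pred=-15.5811  r=19.0411  x^+=-10.8018  v^+=-4.5914  a^+=6.4632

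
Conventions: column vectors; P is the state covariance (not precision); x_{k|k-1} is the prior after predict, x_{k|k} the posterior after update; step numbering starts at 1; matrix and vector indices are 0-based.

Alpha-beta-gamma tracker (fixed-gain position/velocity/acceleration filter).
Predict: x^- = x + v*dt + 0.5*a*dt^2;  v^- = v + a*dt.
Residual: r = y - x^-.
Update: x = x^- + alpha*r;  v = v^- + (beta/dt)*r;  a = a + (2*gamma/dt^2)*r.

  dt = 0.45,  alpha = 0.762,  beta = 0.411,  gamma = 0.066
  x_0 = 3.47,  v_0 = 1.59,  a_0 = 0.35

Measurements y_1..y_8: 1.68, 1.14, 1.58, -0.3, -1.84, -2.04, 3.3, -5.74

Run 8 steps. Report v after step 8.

step 1: x_pred=4.2209  r=-2.5409  x^+=2.2847  v^+=-0.5732  a^+=-1.3063
step 2: x_pred=1.8945  r=-0.7545  x^+=1.3196  v^+=-1.8502  a^+=-1.7982
step 3: x_pred=0.3049  r=1.2751  x^+=1.2765  v^+=-1.4948  a^+=-0.9670
step 4: x_pred=0.5060  r=-0.8060  x^+=-0.1082  v^+=-2.6661  a^+=-1.4924
step 5: x_pred=-1.4590  r=-0.3810  x^+=-1.7493  v^+=-3.6856  a^+=-1.7407
step 6: x_pred=-3.5841  r=1.5441  x^+=-2.4075  v^+=-3.0586  a^+=-0.7342
step 7: x_pred=-3.8582  r=7.1582  x^+=1.5963  v^+=3.1488  a^+=3.9319
step 8: x_pred=3.4114  r=-9.1514  x^+=-3.5620  v^+=-3.4401  a^+=-2.0335

v_post = -3.4401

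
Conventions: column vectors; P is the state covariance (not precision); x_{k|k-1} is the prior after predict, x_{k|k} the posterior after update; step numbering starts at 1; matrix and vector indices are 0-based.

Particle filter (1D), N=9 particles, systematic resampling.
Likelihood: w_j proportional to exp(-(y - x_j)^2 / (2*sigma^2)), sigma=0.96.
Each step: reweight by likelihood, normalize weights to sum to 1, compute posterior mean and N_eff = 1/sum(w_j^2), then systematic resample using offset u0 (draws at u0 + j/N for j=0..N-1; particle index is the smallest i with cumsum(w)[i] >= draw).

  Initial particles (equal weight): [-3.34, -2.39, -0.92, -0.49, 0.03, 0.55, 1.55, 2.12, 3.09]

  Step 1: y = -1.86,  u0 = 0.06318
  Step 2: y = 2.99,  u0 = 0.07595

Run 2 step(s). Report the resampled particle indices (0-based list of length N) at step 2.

resampled_idx = [7, 7, 8, 8, 8, 8, 8, 8, 8]

step 1: w=[0.1306, 0.3681, 0.2654, 0.1549, 0.0617, 0.0184, 0.0008, 0.0001, 0.0000]  mean=-1.6229  Neff=3.9814  idx=[0, 1, 1, 1, 2, 2, 2, 3, 4]
step 2: w=[0.0000, 0.0000, 0.0000, 0.0000, 0.0232, 0.0232, 0.0232, 0.1301, 0.8003]  mean=-0.1039  Neff=1.5175  idx=[7, 7, 8, 8, 8, 8, 8, 8, 8]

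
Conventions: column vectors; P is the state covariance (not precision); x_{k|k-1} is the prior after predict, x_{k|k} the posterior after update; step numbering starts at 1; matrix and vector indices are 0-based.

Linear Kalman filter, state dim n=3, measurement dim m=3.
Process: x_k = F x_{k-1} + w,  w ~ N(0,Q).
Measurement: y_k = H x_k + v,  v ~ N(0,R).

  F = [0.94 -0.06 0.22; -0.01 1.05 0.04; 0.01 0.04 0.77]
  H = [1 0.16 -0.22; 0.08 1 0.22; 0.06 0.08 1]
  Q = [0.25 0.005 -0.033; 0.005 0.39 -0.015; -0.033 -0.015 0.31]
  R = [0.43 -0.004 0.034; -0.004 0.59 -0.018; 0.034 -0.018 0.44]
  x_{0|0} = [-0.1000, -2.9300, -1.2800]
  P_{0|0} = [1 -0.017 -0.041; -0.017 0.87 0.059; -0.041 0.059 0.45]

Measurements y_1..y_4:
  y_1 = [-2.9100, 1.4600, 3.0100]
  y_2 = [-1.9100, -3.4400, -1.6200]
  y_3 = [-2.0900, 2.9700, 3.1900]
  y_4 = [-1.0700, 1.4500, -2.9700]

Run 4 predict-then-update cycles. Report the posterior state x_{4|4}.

step 1: x^-=[-0.1998, -3.1267, -1.1038]  P^-=[1.1419 -0.0600 0.0179; -0.0600 1.3553 0.0832; 0.0179 0.0832 0.5813]  S=[1.6018 0.2036 0.0162; 0.2036 2.0084 0.3062; 0.0162 0.3062 1.0490]  K=[0.7122 -0.0678 0.0867; -0.0003 0.6847 -0.0206; -0.0695 0.0284 0.5543]  nu=[-2.4528, 4.8455, 4.3759]  x^+=[-1.8960, 0.1019, 1.6298]  P^+=[0.3336 -0.0821 0.0501; -0.0821 0.4220 -0.0502; 0.0501 -0.0502 0.2420]
step 2: x^-=[-1.4298, 0.1911, 1.2401]  P^-=[0.5893 -0.1134 0.0454; -0.1134 0.8531 -0.0317; 0.0454 -0.0317 0.4518]  S=[1.0090 0.0580 0.0110; 0.0580 1.4382 0.1169; 0.0110 0.1169 0.8987]  K=[0.5592 -0.0683 0.0818; -0.0034 0.5856 -0.0431; -0.0647 0.0114 0.5023]  nu=[-0.2380, -3.7895, -2.7896]  x^+=[-1.5321, -1.9073, -0.1887]  P^+=[0.2658 -0.0755 0.0463; -0.0755 0.3643 -0.0542; 0.0463 -0.0542 0.2202]
step 3: x^-=[-1.3673, -1.9948, -0.2369]  P^-=[0.5259 -0.1038 0.0388; -0.1038 0.7890 -0.0380; 0.0388 -0.0380 0.4385]  S=[0.9497 0.0528 0.0028; 0.0528 1.3716 0.1022; 0.0028 0.1022 0.8830]  K=[0.5307 -0.0649 0.0761; 0.0010 0.5663 -0.0441; -0.0692 0.0107 0.4947]  nu=[-0.4557, 5.1263, 3.6685]  x^+=[-1.6625, 0.7460, 1.6645]  P^+=[0.2520 -0.0715 0.0433; -0.0715 0.3524 -0.0535; 0.0433 -0.0535 0.2168]
step 4: x^-=[-1.2414, 0.8665, 1.2948]  P^-=[0.5118 -0.0989 0.0360; -0.0989 0.7759 -0.0379; 0.0360 -0.0379 0.4365]  S=[0.9379 0.0541 -0.0001; 0.0541 1.3590 0.1008; -0.0001 0.1008 0.8806]  K=[0.5240 -0.0632 0.0741; 0.0034 0.5620 -0.0436; -0.0710 0.0111 0.4934]  nu=[0.3176, 0.3979, -4.2597]  x^+=[-1.4157, 1.2770, -0.8249]  P^+=[0.2486 -0.0699 0.0422; -0.0699 0.3496 -0.0530; 0.0422 -0.0530 0.2162]

x_post = [-1.4157, 1.2770, -0.8249]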